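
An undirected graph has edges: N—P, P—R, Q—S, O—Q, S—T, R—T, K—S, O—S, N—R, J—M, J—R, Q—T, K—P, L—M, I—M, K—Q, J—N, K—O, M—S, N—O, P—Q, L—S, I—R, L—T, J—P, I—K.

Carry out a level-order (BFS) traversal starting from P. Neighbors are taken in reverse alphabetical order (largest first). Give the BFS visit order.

P -> R -> Q -> N -> K -> J -> T -> I -> S -> O -> M -> L

Visit P; enqueue R, Q, N, K, J → queue [R, Q, N, K, J]
Visit R; enqueue T, I → queue [Q, N, K, J, T, I]
Visit Q; enqueue S, O → queue [N, K, J, T, I, S, O]
Visit N → queue [K, J, T, I, S, O]
Visit K → queue [J, T, I, S, O]
Visit J; enqueue M → queue [T, I, S, O, M]
Visit T; enqueue L → queue [I, S, O, M, L]
Visit I → queue [S, O, M, L]
Visit S → queue [O, M, L]
Visit O → queue [M, L]
Visit M → queue [L]
Visit L → queue []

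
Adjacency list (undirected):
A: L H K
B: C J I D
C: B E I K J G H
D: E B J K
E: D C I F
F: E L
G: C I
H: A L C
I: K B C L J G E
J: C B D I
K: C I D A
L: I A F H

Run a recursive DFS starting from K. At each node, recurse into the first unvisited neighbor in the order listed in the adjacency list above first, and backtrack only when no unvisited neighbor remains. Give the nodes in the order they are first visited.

K -> C -> B -> J -> D -> E -> I -> L -> A -> H -> F -> G

Visit K
K → C
C → B
B → J
J → D
D → E
E → I
I → L
L → A
A → H
L → F
I → G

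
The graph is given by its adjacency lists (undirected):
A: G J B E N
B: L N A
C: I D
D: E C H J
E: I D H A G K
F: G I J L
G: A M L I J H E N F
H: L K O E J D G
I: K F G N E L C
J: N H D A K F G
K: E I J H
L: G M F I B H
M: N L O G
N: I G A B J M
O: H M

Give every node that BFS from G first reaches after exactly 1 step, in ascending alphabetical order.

Level 0: G
Level 1: A, E, F, H, I, J, L, M, N
Level 2: B, C, D, K, O

A, E, F, H, I, J, L, M, N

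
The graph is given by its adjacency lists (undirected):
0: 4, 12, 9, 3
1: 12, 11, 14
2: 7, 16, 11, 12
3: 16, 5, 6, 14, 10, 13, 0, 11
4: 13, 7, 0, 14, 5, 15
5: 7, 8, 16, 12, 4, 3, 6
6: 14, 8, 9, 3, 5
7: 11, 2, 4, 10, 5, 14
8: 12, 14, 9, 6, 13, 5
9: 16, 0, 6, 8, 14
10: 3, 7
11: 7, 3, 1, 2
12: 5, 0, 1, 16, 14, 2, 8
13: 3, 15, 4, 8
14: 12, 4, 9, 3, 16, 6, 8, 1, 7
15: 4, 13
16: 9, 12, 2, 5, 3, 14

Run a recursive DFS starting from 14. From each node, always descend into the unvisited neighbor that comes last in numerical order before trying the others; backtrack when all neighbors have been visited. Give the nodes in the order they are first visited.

14, 16, 12, 8, 13, 15, 4, 7, 11, 3, 10, 6, 9, 0, 5, 2, 1

Visit 14
14 → 16
16 → 12
12 → 8
8 → 13
13 → 15
15 → 4
4 → 7
7 → 11
11 → 3
3 → 10
3 → 6
6 → 9
9 → 0
6 → 5
11 → 2
11 → 1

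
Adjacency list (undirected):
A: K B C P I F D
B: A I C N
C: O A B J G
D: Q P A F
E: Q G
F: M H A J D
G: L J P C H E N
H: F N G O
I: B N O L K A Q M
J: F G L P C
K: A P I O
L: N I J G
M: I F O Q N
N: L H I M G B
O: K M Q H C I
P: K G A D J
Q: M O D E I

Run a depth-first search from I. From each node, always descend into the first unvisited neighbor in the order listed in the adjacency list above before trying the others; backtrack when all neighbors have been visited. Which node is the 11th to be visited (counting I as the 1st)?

M

Visit I
I → B
B → A
A → K
K → P
P → G
G → L
L → N
N → H
H → F
F → M
M → O
O → Q
Q → D
Q → E
O → C
C → J

Visit order: I, B, A, K, P, G, L, N, H, F, M, O, Q, D, E, C, J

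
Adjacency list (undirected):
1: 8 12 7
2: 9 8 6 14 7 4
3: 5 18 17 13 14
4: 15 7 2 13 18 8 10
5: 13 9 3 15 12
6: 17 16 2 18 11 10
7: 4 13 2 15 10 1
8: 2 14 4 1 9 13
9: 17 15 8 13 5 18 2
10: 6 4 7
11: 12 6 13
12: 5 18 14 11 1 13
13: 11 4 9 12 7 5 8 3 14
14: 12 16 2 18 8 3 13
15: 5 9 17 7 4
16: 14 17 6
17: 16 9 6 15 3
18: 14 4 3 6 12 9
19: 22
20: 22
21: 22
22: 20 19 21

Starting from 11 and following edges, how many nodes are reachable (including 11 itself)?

BFS from 11 visits: 11, 6, 12, 13, 2, 10, 16, 17, 18, 1, 5, 14, 3, 4, 7, 8, 9, 15
Reachable nodes: 18 of 22 total.

18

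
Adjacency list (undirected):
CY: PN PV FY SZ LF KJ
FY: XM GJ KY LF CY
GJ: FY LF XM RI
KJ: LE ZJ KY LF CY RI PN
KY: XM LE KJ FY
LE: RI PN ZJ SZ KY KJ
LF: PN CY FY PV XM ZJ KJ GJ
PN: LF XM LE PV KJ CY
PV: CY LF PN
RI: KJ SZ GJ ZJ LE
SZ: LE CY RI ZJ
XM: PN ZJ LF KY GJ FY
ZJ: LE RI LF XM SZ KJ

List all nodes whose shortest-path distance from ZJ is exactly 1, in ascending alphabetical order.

KJ, LE, LF, RI, SZ, XM

Level 0: ZJ
Level 1: KJ, LE, LF, RI, SZ, XM
Level 2: CY, FY, GJ, KY, PN, PV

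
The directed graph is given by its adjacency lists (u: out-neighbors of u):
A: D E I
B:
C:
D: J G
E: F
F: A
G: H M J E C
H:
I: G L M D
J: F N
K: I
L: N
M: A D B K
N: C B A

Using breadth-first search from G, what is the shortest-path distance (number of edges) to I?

3

Level 0: G
Level 1: C, E, H, J, M
Level 2: A, B, D, F, K, N
Level 3: I
Level 4: L
I first appears at level 3.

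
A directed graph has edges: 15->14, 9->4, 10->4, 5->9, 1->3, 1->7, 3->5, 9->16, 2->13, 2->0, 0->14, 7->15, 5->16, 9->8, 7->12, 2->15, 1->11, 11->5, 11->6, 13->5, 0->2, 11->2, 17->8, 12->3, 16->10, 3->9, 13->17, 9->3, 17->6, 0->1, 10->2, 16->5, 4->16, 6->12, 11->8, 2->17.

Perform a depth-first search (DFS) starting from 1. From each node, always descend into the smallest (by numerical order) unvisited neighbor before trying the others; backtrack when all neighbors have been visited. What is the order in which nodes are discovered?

1, 3, 5, 9, 4, 16, 10, 2, 0, 14, 13, 17, 6, 12, 8, 15, 7, 11

Visit 1
1 → 3
3 → 5
5 → 9
9 → 4
4 → 16
16 → 10
10 → 2
2 → 0
0 → 14
2 → 13
13 → 17
17 → 6
6 → 12
17 → 8
2 → 15
1 → 7
1 → 11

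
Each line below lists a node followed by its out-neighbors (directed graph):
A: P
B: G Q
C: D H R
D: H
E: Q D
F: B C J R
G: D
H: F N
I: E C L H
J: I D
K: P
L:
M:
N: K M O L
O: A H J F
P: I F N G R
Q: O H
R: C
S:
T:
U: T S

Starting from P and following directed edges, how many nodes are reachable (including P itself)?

18

BFS from P visits: P, F, G, I, N, R, B, C, J, D, E, H, L, K, M, O, Q, A
Reachable nodes: 18 of 21 total.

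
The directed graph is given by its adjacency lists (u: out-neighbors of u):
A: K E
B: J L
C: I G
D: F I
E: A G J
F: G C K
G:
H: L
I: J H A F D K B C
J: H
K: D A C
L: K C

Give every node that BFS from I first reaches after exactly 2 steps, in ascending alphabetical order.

Level 0: I
Level 1: A, B, C, D, F, H, J, K
Level 2: E, G, L

E, G, L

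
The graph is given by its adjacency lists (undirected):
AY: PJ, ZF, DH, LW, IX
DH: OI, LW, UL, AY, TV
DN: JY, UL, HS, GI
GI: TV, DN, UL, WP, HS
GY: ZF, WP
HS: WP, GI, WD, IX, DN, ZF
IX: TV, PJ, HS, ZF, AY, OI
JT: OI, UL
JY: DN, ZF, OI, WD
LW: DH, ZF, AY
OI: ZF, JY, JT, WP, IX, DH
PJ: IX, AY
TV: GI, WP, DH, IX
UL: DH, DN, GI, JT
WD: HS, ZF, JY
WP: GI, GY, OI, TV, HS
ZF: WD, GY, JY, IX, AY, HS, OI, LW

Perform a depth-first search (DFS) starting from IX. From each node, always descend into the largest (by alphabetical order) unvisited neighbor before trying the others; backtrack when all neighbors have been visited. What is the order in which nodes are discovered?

Visit IX
IX → ZF
ZF → WD
WD → JY
JY → OI
OI → WP
WP → TV
TV → GI
GI → UL
UL → JT
UL → DN
DN → HS
UL → DH
DH → LW
LW → AY
AY → PJ
WP → GY

IX, ZF, WD, JY, OI, WP, TV, GI, UL, JT, DN, HS, DH, LW, AY, PJ, GY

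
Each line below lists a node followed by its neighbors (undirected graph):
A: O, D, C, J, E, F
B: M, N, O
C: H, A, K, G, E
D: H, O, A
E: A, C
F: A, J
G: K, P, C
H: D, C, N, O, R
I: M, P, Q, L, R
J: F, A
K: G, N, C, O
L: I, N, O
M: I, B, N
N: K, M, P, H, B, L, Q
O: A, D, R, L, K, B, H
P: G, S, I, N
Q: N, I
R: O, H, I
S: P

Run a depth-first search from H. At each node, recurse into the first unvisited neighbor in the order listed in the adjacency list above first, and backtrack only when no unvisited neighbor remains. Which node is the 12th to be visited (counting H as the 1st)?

B

Visit H
H → D
D → O
O → A
A → C
C → K
K → G
G → P
P → S
P → I
I → M
M → B
B → N
N → L
N → Q
I → R
C → E
A → J
J → F

Visit order: H, D, O, A, C, K, G, P, S, I, M, B, N, L, Q, R, E, J, F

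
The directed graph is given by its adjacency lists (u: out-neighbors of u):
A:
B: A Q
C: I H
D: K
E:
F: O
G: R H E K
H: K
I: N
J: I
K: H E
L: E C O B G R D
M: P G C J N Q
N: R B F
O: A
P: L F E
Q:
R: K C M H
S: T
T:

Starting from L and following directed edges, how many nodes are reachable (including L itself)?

18

BFS from L visits: L, E, C, O, B, G, R, D, I, H, A, Q, K, M, N, P, J, F
Reachable nodes: 18 of 20 total.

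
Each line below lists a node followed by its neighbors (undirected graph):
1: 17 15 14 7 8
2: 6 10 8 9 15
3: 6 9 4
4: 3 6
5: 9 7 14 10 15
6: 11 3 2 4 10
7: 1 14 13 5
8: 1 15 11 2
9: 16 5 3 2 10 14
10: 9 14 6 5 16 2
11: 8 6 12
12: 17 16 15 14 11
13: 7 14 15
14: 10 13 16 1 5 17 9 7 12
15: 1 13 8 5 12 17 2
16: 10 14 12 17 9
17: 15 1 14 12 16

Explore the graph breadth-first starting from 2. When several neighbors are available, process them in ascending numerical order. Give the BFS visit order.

Visit 2; enqueue 6, 8, 9, 10, 15 → queue [6, 8, 9, 10, 15]
Visit 6; enqueue 3, 4, 11 → queue [8, 9, 10, 15, 3, 4, 11]
Visit 8; enqueue 1 → queue [9, 10, 15, 3, 4, 11, 1]
Visit 9; enqueue 5, 14, 16 → queue [10, 15, 3, 4, 11, 1, 5, 14, 16]
Visit 10 → queue [15, 3, 4, 11, 1, 5, 14, 16]
Visit 15; enqueue 12, 13, 17 → queue [3, 4, 11, 1, 5, 14, 16, 12, 13, 17]
Visit 3 → queue [4, 11, 1, 5, 14, 16, 12, 13, 17]
Visit 4 → queue [11, 1, 5, 14, 16, 12, 13, 17]
Visit 11 → queue [1, 5, 14, 16, 12, 13, 17]
Visit 1; enqueue 7 → queue [5, 14, 16, 12, 13, 17, 7]
Visit 5 → queue [14, 16, 12, 13, 17, 7]
Visit 14 → queue [16, 12, 13, 17, 7]
Visit 16 → queue [12, 13, 17, 7]
Visit 12 → queue [13, 17, 7]
Visit 13 → queue [17, 7]
Visit 17 → queue [7]
Visit 7 → queue []

2 → 6 → 8 → 9 → 10 → 15 → 3 → 4 → 11 → 1 → 5 → 14 → 16 → 12 → 13 → 17 → 7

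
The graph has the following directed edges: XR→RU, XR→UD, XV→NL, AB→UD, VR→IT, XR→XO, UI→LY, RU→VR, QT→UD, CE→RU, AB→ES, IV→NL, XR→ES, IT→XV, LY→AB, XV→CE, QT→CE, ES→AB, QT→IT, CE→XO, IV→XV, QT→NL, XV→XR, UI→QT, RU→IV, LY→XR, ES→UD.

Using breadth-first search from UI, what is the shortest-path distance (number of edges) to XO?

Level 0: UI
Level 1: LY, QT
Level 2: AB, CE, IT, NL, UD, XR
Level 3: ES, RU, XO, XV
Level 4: IV, VR
XO first appears at level 3.

3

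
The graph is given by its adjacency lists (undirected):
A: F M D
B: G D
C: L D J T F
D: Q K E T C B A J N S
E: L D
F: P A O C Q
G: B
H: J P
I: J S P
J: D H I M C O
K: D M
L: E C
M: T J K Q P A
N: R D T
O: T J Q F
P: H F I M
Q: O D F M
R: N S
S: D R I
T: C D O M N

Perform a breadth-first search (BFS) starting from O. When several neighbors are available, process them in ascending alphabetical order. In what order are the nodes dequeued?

Visit O; enqueue F, J, Q, T → queue [F, J, Q, T]
Visit F; enqueue A, C, P → queue [J, Q, T, A, C, P]
Visit J; enqueue D, H, I, M → queue [Q, T, A, C, P, D, H, I, M]
Visit Q → queue [T, A, C, P, D, H, I, M]
Visit T; enqueue N → queue [A, C, P, D, H, I, M, N]
Visit A → queue [C, P, D, H, I, M, N]
Visit C; enqueue L → queue [P, D, H, I, M, N, L]
Visit P → queue [D, H, I, M, N, L]
Visit D; enqueue B, E, K, S → queue [H, I, M, N, L, B, E, K, S]
Visit H → queue [I, M, N, L, B, E, K, S]
Visit I → queue [M, N, L, B, E, K, S]
Visit M → queue [N, L, B, E, K, S]
Visit N; enqueue R → queue [L, B, E, K, S, R]
Visit L → queue [B, E, K, S, R]
Visit B; enqueue G → queue [E, K, S, R, G]
Visit E → queue [K, S, R, G]
Visit K → queue [S, R, G]
Visit S → queue [R, G]
Visit R → queue [G]
Visit G → queue []

O → F → J → Q → T → A → C → P → D → H → I → M → N → L → B → E → K → S → R → G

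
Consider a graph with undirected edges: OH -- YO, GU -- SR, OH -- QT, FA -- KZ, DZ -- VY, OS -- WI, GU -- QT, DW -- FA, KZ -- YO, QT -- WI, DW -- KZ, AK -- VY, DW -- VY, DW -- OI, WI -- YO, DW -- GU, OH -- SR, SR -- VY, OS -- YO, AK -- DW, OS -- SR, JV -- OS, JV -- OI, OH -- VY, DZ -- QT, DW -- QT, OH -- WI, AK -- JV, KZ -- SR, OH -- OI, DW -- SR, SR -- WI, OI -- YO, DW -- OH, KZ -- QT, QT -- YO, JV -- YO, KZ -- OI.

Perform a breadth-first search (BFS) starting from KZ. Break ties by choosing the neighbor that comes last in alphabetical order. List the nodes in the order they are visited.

KZ → YO → SR → QT → OI → FA → DW → WI → OS → OH → JV → VY → GU → DZ → AK

Visit KZ; enqueue YO, SR, QT, OI, FA, DW → queue [YO, SR, QT, OI, FA, DW]
Visit YO; enqueue WI, OS, OH, JV → queue [SR, QT, OI, FA, DW, WI, OS, OH, JV]
Visit SR; enqueue VY, GU → queue [QT, OI, FA, DW, WI, OS, OH, JV, VY, GU]
Visit QT; enqueue DZ → queue [OI, FA, DW, WI, OS, OH, JV, VY, GU, DZ]
Visit OI → queue [FA, DW, WI, OS, OH, JV, VY, GU, DZ]
Visit FA → queue [DW, WI, OS, OH, JV, VY, GU, DZ]
Visit DW; enqueue AK → queue [WI, OS, OH, JV, VY, GU, DZ, AK]
Visit WI → queue [OS, OH, JV, VY, GU, DZ, AK]
Visit OS → queue [OH, JV, VY, GU, DZ, AK]
Visit OH → queue [JV, VY, GU, DZ, AK]
Visit JV → queue [VY, GU, DZ, AK]
Visit VY → queue [GU, DZ, AK]
Visit GU → queue [DZ, AK]
Visit DZ → queue [AK]
Visit AK → queue []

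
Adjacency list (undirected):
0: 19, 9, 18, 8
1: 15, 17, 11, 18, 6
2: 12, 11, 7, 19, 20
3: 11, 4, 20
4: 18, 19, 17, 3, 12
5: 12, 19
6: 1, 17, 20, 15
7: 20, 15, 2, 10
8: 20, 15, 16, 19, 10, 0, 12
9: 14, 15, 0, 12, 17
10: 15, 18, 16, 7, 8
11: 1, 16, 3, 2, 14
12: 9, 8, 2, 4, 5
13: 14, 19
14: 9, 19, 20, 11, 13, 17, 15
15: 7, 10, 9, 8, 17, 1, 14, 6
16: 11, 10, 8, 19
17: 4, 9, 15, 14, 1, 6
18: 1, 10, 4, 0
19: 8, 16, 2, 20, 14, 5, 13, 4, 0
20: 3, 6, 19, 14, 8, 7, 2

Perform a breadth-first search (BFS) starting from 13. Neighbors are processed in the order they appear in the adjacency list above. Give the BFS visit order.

13 → 14 → 19 → 9 → 20 → 11 → 17 → 15 → 8 → 16 → 2 → 5 → 4 → 0 → 12 → 3 → 6 → 7 → 1 → 10 → 18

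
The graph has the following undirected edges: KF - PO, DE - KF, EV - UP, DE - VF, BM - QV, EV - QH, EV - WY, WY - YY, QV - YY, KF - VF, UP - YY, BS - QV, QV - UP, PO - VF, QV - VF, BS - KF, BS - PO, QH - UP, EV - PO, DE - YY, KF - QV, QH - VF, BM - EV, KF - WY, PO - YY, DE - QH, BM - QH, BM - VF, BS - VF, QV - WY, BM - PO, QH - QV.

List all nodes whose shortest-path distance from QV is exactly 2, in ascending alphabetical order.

Level 0: QV
Level 1: BM, BS, KF, QH, UP, VF, WY, YY
Level 2: DE, EV, PO

DE, EV, PO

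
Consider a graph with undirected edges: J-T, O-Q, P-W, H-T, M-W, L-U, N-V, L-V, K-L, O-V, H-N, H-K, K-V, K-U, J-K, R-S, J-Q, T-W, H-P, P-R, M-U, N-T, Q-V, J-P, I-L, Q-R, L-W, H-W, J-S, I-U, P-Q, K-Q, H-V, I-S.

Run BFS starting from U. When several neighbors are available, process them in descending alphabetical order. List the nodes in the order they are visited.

Visit U; enqueue M, L, K, I → queue [M, L, K, I]
Visit M; enqueue W → queue [L, K, I, W]
Visit L; enqueue V → queue [K, I, W, V]
Visit K; enqueue Q, J, H → queue [I, W, V, Q, J, H]
Visit I; enqueue S → queue [W, V, Q, J, H, S]
Visit W; enqueue T, P → queue [V, Q, J, H, S, T, P]
Visit V; enqueue O, N → queue [Q, J, H, S, T, P, O, N]
Visit Q; enqueue R → queue [J, H, S, T, P, O, N, R]
Visit J → queue [H, S, T, P, O, N, R]
Visit H → queue [S, T, P, O, N, R]
Visit S → queue [T, P, O, N, R]
Visit T → queue [P, O, N, R]
Visit P → queue [O, N, R]
Visit O → queue [N, R]
Visit N → queue [R]
Visit R → queue []

U, M, L, K, I, W, V, Q, J, H, S, T, P, O, N, R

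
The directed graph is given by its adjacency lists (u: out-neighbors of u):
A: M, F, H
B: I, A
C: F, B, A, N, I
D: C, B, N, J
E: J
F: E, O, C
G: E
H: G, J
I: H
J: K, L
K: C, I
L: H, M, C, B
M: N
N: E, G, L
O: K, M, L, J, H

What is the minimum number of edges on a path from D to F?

Level 0: D
Level 1: B, C, J, N
Level 2: A, E, F, G, I, K, L
Level 3: H, M, O
F first appears at level 2.

2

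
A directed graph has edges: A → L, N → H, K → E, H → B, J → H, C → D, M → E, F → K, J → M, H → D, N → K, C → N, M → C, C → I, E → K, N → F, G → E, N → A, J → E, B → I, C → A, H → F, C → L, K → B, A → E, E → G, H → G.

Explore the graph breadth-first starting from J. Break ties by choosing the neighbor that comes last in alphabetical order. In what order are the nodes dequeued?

Visit J; enqueue M, H, E → queue [M, H, E]
Visit M; enqueue C → queue [H, E, C]
Visit H; enqueue G, F, D, B → queue [E, C, G, F, D, B]
Visit E; enqueue K → queue [C, G, F, D, B, K]
Visit C; enqueue N, L, I, A → queue [G, F, D, B, K, N, L, I, A]
Visit G → queue [F, D, B, K, N, L, I, A]
Visit F → queue [D, B, K, N, L, I, A]
Visit D → queue [B, K, N, L, I, A]
Visit B → queue [K, N, L, I, A]
Visit K → queue [N, L, I, A]
Visit N → queue [L, I, A]
Visit L → queue [I, A]
Visit I → queue [A]
Visit A → queue []

J -> M -> H -> E -> C -> G -> F -> D -> B -> K -> N -> L -> I -> A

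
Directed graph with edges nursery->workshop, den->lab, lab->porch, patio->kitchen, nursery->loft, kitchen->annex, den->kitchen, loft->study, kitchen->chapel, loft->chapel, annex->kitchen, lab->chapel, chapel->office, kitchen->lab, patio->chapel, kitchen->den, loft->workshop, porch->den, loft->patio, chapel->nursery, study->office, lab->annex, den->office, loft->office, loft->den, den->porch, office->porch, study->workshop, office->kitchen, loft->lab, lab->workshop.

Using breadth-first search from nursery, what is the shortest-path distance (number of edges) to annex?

Level 0: nursery
Level 1: loft, workshop
Level 2: chapel, den, lab, office, patio, study
Level 3: annex, kitchen, porch
annex first appears at level 3.

3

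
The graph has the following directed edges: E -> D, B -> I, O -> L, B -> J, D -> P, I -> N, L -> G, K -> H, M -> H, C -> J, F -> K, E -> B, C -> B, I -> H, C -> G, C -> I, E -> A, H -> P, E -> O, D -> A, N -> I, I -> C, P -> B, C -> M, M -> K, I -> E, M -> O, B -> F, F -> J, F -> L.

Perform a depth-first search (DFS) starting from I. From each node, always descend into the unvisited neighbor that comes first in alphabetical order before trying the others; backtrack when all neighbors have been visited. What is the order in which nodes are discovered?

I, C, B, F, J, K, H, P, L, G, M, O, E, A, D, N

Visit I
I → C
C → B
B → F
F → J
F → K
K → H
H → P
F → L
L → G
C → M
M → O
I → E
E → A
E → D
I → N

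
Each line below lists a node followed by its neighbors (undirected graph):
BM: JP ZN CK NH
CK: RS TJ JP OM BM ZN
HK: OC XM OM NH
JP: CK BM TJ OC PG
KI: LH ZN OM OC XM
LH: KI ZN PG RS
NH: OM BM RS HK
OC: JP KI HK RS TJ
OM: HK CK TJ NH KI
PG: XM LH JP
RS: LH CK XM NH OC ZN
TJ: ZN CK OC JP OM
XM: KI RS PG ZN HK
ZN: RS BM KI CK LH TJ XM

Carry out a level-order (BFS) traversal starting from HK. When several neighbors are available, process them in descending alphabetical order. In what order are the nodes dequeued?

Visit HK; enqueue XM, OM, OC, NH → queue [XM, OM, OC, NH]
Visit XM; enqueue ZN, RS, PG, KI → queue [OM, OC, NH, ZN, RS, PG, KI]
Visit OM; enqueue TJ, CK → queue [OC, NH, ZN, RS, PG, KI, TJ, CK]
Visit OC; enqueue JP → queue [NH, ZN, RS, PG, KI, TJ, CK, JP]
Visit NH; enqueue BM → queue [ZN, RS, PG, KI, TJ, CK, JP, BM]
Visit ZN; enqueue LH → queue [RS, PG, KI, TJ, CK, JP, BM, LH]
Visit RS → queue [PG, KI, TJ, CK, JP, BM, LH]
Visit PG → queue [KI, TJ, CK, JP, BM, LH]
Visit KI → queue [TJ, CK, JP, BM, LH]
Visit TJ → queue [CK, JP, BM, LH]
Visit CK → queue [JP, BM, LH]
Visit JP → queue [BM, LH]
Visit BM → queue [LH]
Visit LH → queue []

HK, XM, OM, OC, NH, ZN, RS, PG, KI, TJ, CK, JP, BM, LH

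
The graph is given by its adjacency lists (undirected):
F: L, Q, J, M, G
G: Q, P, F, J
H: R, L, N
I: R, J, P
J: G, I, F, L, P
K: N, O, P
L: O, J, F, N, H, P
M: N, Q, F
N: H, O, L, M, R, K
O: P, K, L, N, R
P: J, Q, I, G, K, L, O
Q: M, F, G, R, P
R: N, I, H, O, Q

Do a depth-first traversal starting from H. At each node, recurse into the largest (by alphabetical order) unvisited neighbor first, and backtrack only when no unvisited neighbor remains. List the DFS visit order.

Visit H
H → R
R → Q
Q → P
P → O
O → N
N → M
M → F
F → L
L → J
J → I
J → G
N → K

H → R → Q → P → O → N → M → F → L → J → I → G → K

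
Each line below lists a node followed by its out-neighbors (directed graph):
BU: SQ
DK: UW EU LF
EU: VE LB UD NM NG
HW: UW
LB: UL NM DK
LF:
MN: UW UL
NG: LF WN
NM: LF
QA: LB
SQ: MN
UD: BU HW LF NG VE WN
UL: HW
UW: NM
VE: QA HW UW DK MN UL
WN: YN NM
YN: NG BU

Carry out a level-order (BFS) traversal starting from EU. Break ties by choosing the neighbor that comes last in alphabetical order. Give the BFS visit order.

EU VE UD NM NG LB UW UL QA MN HW DK WN LF BU YN SQ

Visit EU; enqueue VE, UD, NM, NG, LB → queue [VE, UD, NM, NG, LB]
Visit VE; enqueue UW, UL, QA, MN, HW, DK → queue [UD, NM, NG, LB, UW, UL, QA, MN, HW, DK]
Visit UD; enqueue WN, LF, BU → queue [NM, NG, LB, UW, UL, QA, MN, HW, DK, WN, LF, BU]
Visit NM → queue [NG, LB, UW, UL, QA, MN, HW, DK, WN, LF, BU]
Visit NG → queue [LB, UW, UL, QA, MN, HW, DK, WN, LF, BU]
Visit LB → queue [UW, UL, QA, MN, HW, DK, WN, LF, BU]
Visit UW → queue [UL, QA, MN, HW, DK, WN, LF, BU]
Visit UL → queue [QA, MN, HW, DK, WN, LF, BU]
Visit QA → queue [MN, HW, DK, WN, LF, BU]
Visit MN → queue [HW, DK, WN, LF, BU]
Visit HW → queue [DK, WN, LF, BU]
Visit DK → queue [WN, LF, BU]
Visit WN; enqueue YN → queue [LF, BU, YN]
Visit LF → queue [BU, YN]
Visit BU; enqueue SQ → queue [YN, SQ]
Visit YN → queue [SQ]
Visit SQ → queue []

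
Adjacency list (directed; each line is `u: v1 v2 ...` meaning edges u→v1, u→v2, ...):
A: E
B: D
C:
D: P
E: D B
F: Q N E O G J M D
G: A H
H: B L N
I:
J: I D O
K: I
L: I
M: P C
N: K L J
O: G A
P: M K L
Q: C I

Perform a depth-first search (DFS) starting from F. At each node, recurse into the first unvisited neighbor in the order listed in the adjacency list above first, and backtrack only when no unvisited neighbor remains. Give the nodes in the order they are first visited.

F -> Q -> C -> I -> N -> K -> L -> J -> D -> P -> M -> O -> G -> A -> E -> B -> H

Visit F
F → Q
Q → C
Q → I
F → N
N → K
N → L
N → J
J → D
D → P
P → M
J → O
O → G
G → A
A → E
E → B
G → H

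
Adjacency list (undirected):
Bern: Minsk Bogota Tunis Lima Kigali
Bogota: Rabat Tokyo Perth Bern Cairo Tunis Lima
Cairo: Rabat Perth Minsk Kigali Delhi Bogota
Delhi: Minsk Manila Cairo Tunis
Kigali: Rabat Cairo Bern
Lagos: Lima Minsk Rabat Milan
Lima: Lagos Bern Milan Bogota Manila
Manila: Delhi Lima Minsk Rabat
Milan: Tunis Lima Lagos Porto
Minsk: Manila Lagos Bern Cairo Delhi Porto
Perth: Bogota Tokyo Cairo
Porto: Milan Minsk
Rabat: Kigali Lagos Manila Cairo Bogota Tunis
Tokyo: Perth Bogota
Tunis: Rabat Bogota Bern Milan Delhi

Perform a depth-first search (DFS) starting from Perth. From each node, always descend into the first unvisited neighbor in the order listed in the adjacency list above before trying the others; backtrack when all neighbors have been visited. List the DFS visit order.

Perth -> Bogota -> Rabat -> Kigali -> Cairo -> Minsk -> Manila -> Delhi -> Tunis -> Bern -> Lima -> Lagos -> Milan -> Porto -> Tokyo

Visit Perth
Perth → Bogota
Bogota → Rabat
Rabat → Kigali
Kigali → Cairo
Cairo → Minsk
Minsk → Manila
Manila → Delhi
Delhi → Tunis
Tunis → Bern
Bern → Lima
Lima → Lagos
Lagos → Milan
Milan → Porto
Bogota → Tokyo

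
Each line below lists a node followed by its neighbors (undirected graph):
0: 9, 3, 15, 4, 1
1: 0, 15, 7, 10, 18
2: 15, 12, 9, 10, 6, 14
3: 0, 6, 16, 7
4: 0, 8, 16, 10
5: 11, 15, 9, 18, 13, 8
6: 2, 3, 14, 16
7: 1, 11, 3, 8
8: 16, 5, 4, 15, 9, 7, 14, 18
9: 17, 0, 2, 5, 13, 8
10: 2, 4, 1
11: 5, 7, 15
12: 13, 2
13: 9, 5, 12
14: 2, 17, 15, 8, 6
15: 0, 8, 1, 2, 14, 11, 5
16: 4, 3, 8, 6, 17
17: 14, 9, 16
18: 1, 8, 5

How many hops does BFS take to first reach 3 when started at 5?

3

Level 0: 5
Level 1: 8, 9, 11, 13, 15, 18
Level 2: 0, 1, 2, 4, 7, 12, 14, 16, 17
Level 3: 3, 6, 10
3 first appears at level 3.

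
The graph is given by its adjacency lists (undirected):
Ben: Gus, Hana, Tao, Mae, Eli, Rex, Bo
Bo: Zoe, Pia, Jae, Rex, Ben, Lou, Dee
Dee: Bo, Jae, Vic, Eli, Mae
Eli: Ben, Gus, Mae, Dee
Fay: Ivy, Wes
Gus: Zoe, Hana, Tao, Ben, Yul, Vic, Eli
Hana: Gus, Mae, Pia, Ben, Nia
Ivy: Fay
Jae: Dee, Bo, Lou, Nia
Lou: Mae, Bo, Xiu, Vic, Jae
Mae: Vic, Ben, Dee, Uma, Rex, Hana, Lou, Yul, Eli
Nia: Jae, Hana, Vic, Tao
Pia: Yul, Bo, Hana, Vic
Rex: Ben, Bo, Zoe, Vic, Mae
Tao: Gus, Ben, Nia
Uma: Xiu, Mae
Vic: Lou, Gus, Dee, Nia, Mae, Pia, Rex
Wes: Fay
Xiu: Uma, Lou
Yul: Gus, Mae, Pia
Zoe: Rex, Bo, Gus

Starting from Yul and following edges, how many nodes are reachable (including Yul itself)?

18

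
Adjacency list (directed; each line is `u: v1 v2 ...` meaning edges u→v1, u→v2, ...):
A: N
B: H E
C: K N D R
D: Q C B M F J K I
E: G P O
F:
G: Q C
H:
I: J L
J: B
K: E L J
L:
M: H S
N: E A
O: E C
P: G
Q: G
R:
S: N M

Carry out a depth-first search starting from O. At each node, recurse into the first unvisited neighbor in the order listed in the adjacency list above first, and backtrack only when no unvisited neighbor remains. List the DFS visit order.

O -> E -> G -> Q -> C -> K -> L -> J -> B -> H -> N -> A -> D -> M -> S -> F -> I -> R -> P

Visit O
O → E
E → G
G → Q
G → C
C → K
K → L
K → J
J → B
B → H
C → N
N → A
C → D
D → M
M → S
D → F
D → I
C → R
E → P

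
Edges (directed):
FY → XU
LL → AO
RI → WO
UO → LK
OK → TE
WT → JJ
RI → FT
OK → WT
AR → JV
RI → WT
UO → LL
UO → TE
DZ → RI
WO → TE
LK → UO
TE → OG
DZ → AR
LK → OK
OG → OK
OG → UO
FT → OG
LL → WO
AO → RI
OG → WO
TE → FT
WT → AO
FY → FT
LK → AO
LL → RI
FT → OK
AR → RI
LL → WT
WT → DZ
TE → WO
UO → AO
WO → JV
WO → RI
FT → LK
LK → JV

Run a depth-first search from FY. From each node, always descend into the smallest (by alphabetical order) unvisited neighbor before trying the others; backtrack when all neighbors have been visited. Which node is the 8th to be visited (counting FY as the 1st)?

TE

Visit FY
FY → FT
FT → LK
LK → AO
AO → RI
RI → WO
WO → JV
WO → TE
TE → OG
OG → OK
OK → WT
WT → DZ
DZ → AR
WT → JJ
OG → UO
UO → LL
FY → XU

Visit order: FY, FT, LK, AO, RI, WO, JV, TE, OG, OK, WT, DZ, AR, JJ, UO, LL, XU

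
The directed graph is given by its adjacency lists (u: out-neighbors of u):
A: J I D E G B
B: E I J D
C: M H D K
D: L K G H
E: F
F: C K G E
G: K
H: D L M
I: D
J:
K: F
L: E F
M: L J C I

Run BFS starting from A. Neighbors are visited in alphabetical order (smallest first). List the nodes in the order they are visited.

A, B, D, E, G, I, J, H, K, L, F, M, C

Visit A; enqueue B, D, E, G, I, J → queue [B, D, E, G, I, J]
Visit B → queue [D, E, G, I, J]
Visit D; enqueue H, K, L → queue [E, G, I, J, H, K, L]
Visit E; enqueue F → queue [G, I, J, H, K, L, F]
Visit G → queue [I, J, H, K, L, F]
Visit I → queue [J, H, K, L, F]
Visit J → queue [H, K, L, F]
Visit H; enqueue M → queue [K, L, F, M]
Visit K → queue [L, F, M]
Visit L → queue [F, M]
Visit F; enqueue C → queue [M, C]
Visit M → queue [C]
Visit C → queue []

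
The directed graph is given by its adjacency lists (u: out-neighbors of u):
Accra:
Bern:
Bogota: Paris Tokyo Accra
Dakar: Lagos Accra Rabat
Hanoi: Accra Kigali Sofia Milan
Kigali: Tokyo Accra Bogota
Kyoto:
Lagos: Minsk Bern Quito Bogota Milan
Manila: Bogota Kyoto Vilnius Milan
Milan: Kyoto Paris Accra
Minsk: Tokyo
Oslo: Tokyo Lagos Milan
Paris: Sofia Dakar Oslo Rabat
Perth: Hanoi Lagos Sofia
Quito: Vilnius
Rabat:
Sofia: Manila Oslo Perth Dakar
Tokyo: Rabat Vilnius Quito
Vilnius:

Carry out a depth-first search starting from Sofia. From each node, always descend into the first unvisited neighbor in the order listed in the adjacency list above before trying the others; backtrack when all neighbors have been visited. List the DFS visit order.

Sofia Manila Bogota Paris Dakar Lagos Minsk Tokyo Rabat Vilnius Quito Bern Milan Kyoto Accra Oslo Perth Hanoi Kigali

Visit Sofia
Sofia → Manila
Manila → Bogota
Bogota → Paris
Paris → Dakar
Dakar → Lagos
Lagos → Minsk
Minsk → Tokyo
Tokyo → Rabat
Tokyo → Vilnius
Tokyo → Quito
Lagos → Bern
Lagos → Milan
Milan → Kyoto
Milan → Accra
Paris → Oslo
Sofia → Perth
Perth → Hanoi
Hanoi → Kigali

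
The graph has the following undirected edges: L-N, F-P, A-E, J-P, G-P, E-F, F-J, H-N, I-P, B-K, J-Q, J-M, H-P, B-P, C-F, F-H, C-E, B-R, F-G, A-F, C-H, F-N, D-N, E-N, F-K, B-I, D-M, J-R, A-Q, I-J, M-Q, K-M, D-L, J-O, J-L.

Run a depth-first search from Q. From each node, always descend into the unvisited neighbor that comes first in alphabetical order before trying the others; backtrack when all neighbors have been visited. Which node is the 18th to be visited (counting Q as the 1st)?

Visit Q
Q → A
A → E
E → C
C → F
F → G
G → P
P → B
B → I
I → J
J → L
L → D
D → M
M → K
D → N
N → H
J → O
J → R

Visit order: Q, A, E, C, F, G, P, B, I, J, L, D, M, K, N, H, O, R

R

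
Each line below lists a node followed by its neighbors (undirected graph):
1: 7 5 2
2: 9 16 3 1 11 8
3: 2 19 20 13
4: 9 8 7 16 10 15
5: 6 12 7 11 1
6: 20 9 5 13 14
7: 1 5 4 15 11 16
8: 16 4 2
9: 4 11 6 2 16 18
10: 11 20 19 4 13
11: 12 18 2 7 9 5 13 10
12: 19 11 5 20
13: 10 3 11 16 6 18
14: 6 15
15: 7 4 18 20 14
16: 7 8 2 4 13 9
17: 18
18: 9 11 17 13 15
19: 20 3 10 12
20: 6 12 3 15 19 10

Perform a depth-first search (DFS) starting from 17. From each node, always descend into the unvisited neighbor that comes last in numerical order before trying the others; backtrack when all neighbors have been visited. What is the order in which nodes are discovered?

Visit 17
17 → 18
18 → 15
15 → 20
20 → 19
19 → 12
12 → 11
11 → 13
13 → 16
16 → 9
9 → 6
6 → 14
6 → 5
5 → 7
7 → 4
4 → 10
4 → 8
8 → 2
2 → 3
2 → 1

17 -> 18 -> 15 -> 20 -> 19 -> 12 -> 11 -> 13 -> 16 -> 9 -> 6 -> 14 -> 5 -> 7 -> 4 -> 10 -> 8 -> 2 -> 3 -> 1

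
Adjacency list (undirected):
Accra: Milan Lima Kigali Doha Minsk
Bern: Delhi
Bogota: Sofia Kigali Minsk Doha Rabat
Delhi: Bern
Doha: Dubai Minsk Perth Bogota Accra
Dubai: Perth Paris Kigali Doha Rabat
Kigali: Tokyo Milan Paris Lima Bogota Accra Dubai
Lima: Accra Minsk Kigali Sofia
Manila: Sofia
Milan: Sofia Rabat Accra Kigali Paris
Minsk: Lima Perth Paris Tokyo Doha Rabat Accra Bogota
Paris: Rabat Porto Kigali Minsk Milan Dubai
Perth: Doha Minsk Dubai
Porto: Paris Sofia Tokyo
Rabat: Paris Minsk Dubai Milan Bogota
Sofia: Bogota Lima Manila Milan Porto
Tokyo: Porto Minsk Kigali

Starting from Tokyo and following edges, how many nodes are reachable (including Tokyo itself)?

15

BFS from Tokyo visits: Tokyo, Kigali, Minsk, Porto, Accra, Bogota, Dubai, Lima, Milan, Paris, Doha, Perth, Rabat, Sofia, Manila
Reachable nodes: 15 of 17 total.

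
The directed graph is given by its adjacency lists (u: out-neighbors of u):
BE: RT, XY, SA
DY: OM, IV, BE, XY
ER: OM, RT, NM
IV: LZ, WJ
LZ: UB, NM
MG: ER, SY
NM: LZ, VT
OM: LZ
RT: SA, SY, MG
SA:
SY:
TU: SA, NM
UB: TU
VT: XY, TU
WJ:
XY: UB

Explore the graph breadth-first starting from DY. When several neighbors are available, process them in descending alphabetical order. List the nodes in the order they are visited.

DY XY OM IV BE UB LZ WJ SA RT TU NM SY MG VT ER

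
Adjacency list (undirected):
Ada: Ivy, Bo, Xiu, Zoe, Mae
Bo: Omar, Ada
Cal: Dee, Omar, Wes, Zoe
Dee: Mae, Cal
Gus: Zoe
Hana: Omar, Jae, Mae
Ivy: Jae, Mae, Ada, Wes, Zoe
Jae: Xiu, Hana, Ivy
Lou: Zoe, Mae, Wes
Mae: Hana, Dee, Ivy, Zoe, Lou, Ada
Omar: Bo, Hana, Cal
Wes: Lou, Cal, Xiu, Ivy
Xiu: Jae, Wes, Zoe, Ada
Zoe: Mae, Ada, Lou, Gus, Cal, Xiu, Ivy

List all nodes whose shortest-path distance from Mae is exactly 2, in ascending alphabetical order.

Level 0: Mae
Level 1: Ada, Dee, Hana, Ivy, Lou, Zoe
Level 2: Bo, Cal, Gus, Jae, Omar, Wes, Xiu

Bo, Cal, Gus, Jae, Omar, Wes, Xiu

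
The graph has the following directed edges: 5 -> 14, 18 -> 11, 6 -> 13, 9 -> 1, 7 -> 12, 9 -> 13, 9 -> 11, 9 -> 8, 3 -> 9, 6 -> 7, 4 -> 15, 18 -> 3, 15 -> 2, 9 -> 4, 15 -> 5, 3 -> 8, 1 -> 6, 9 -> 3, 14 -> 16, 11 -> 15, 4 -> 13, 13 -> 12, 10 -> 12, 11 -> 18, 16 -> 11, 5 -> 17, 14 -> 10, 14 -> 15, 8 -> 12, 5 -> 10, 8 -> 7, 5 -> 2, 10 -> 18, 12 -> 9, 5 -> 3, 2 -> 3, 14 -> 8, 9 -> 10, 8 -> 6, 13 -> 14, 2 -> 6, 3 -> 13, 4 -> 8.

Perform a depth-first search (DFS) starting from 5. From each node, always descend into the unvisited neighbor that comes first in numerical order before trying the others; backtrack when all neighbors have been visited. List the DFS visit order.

5 -> 2 -> 3 -> 8 -> 6 -> 7 -> 12 -> 9 -> 1 -> 4 -> 13 -> 14 -> 10 -> 18 -> 11 -> 15 -> 16 -> 17

Visit 5
5 → 2
2 → 3
3 → 8
8 → 6
6 → 7
7 → 12
12 → 9
9 → 1
9 → 4
4 → 13
13 → 14
14 → 10
10 → 18
18 → 11
11 → 15
14 → 16
5 → 17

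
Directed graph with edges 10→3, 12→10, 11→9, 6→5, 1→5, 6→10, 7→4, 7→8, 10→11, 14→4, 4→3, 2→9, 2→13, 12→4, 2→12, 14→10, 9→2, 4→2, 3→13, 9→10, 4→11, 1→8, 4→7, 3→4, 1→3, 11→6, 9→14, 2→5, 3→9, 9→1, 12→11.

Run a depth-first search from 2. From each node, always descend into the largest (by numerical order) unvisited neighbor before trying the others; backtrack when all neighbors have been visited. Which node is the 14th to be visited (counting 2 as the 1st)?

6

Visit 2
2 → 13
2 → 12
12 → 11
11 → 9
9 → 14
14 → 10
10 → 3
3 → 4
4 → 7
7 → 8
9 → 1
1 → 5
11 → 6

Visit order: 2, 13, 12, 11, 9, 14, 10, 3, 4, 7, 8, 1, 5, 6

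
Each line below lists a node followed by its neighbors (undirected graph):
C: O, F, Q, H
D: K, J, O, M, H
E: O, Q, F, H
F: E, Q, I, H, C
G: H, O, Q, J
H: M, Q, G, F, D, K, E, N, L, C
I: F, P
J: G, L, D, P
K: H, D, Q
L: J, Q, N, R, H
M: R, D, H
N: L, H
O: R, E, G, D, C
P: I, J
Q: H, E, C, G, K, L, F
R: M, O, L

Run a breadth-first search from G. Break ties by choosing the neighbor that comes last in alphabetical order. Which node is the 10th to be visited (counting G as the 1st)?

Visit G; enqueue Q, O, J, H → queue [Q, O, J, H]
Visit Q; enqueue L, K, F, E, C → queue [O, J, H, L, K, F, E, C]
Visit O; enqueue R, D → queue [J, H, L, K, F, E, C, R, D]
Visit J; enqueue P → queue [H, L, K, F, E, C, R, D, P]
Visit H; enqueue N, M → queue [L, K, F, E, C, R, D, P, N, M]
Visit L → queue [K, F, E, C, R, D, P, N, M]
Visit K → queue [F, E, C, R, D, P, N, M]
Visit F; enqueue I → queue [E, C, R, D, P, N, M, I]
Visit E → queue [C, R, D, P, N, M, I]
Visit C → queue [R, D, P, N, M, I]
Visit R → queue [D, P, N, M, I]
Visit D → queue [P, N, M, I]
Visit P → queue [N, M, I]
Visit N → queue [M, I]
Visit M → queue [I]
Visit I → queue []

Visit order: G, Q, O, J, H, L, K, F, E, C, R, D, P, N, M, I

C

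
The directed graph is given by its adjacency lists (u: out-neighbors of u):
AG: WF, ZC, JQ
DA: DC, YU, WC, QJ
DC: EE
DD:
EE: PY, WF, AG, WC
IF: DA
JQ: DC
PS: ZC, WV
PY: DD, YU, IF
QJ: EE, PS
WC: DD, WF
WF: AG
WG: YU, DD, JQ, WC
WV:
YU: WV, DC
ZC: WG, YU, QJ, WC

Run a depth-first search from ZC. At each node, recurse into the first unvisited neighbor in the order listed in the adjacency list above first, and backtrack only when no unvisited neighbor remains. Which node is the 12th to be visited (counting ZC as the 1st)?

WF

Visit ZC
ZC → WG
WG → YU
YU → WV
YU → DC
DC → EE
EE → PY
PY → DD
PY → IF
IF → DA
DA → WC
WC → WF
WF → AG
AG → JQ
DA → QJ
QJ → PS

Visit order: ZC, WG, YU, WV, DC, EE, PY, DD, IF, DA, WC, WF, AG, JQ, QJ, PS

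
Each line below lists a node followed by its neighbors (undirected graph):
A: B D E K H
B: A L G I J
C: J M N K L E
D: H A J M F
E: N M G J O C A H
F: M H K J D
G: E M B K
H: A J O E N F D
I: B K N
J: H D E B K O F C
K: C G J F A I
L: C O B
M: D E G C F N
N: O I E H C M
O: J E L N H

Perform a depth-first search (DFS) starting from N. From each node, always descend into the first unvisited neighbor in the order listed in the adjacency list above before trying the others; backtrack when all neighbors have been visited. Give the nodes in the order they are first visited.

N → O → J → H → A → B → L → C → M → D → F → K → G → E → I

Visit N
N → O
O → J
J → H
H → A
A → B
B → L
L → C
C → M
M → D
D → F
F → K
K → G
G → E
K → I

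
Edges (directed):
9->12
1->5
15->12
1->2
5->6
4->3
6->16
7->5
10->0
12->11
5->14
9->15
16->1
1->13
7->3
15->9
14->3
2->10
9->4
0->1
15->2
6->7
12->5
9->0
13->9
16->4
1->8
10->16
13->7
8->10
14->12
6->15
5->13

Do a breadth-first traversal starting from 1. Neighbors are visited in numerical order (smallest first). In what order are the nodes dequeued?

1 2 5 8 13 10 6 14 7 9 0 16 15 3 12 4 11

Visit 1; enqueue 2, 5, 8, 13 → queue [2, 5, 8, 13]
Visit 2; enqueue 10 → queue [5, 8, 13, 10]
Visit 5; enqueue 6, 14 → queue [8, 13, 10, 6, 14]
Visit 8 → queue [13, 10, 6, 14]
Visit 13; enqueue 7, 9 → queue [10, 6, 14, 7, 9]
Visit 10; enqueue 0, 16 → queue [6, 14, 7, 9, 0, 16]
Visit 6; enqueue 15 → queue [14, 7, 9, 0, 16, 15]
Visit 14; enqueue 3, 12 → queue [7, 9, 0, 16, 15, 3, 12]
Visit 7 → queue [9, 0, 16, 15, 3, 12]
Visit 9; enqueue 4 → queue [0, 16, 15, 3, 12, 4]
Visit 0 → queue [16, 15, 3, 12, 4]
Visit 16 → queue [15, 3, 12, 4]
Visit 15 → queue [3, 12, 4]
Visit 3 → queue [12, 4]
Visit 12; enqueue 11 → queue [4, 11]
Visit 4 → queue [11]
Visit 11 → queue []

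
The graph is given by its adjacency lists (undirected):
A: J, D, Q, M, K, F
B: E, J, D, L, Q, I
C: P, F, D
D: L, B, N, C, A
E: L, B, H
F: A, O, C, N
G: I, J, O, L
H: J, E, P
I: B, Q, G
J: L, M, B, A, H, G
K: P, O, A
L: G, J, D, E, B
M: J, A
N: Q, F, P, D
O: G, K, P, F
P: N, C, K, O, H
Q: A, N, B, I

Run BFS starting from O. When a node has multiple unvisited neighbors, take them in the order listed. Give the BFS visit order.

O -> G -> K -> P -> F -> I -> J -> L -> A -> N -> C -> H -> B -> Q -> M -> D -> E

Visit O; enqueue G, K, P, F → queue [G, K, P, F]
Visit G; enqueue I, J, L → queue [K, P, F, I, J, L]
Visit K; enqueue A → queue [P, F, I, J, L, A]
Visit P; enqueue N, C, H → queue [F, I, J, L, A, N, C, H]
Visit F → queue [I, J, L, A, N, C, H]
Visit I; enqueue B, Q → queue [J, L, A, N, C, H, B, Q]
Visit J; enqueue M → queue [L, A, N, C, H, B, Q, M]
Visit L; enqueue D, E → queue [A, N, C, H, B, Q, M, D, E]
Visit A → queue [N, C, H, B, Q, M, D, E]
Visit N → queue [C, H, B, Q, M, D, E]
Visit C → queue [H, B, Q, M, D, E]
Visit H → queue [B, Q, M, D, E]
Visit B → queue [Q, M, D, E]
Visit Q → queue [M, D, E]
Visit M → queue [D, E]
Visit D → queue [E]
Visit E → queue []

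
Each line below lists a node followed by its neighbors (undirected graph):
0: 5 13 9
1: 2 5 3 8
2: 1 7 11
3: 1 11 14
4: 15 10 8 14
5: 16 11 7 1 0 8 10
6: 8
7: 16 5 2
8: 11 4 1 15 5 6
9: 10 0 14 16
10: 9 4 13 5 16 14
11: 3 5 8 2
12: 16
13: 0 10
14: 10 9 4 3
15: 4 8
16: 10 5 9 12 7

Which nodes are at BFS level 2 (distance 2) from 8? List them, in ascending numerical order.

0, 2, 3, 7, 10, 14, 16

Level 0: 8
Level 1: 1, 4, 5, 6, 11, 15
Level 2: 0, 2, 3, 7, 10, 14, 16
Level 3: 9, 12, 13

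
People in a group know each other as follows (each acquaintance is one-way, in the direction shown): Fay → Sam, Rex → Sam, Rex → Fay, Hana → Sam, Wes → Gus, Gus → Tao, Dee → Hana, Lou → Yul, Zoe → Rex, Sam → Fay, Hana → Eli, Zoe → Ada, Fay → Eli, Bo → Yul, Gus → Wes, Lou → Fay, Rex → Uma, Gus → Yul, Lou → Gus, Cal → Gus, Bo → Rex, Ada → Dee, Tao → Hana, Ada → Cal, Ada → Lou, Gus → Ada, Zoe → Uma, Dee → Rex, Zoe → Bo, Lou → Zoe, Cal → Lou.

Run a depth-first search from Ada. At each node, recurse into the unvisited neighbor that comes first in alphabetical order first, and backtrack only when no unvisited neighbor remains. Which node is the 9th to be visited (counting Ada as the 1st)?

Wes

Visit Ada
Ada → Cal
Cal → Gus
Gus → Tao
Tao → Hana
Hana → Eli
Hana → Sam
Sam → Fay
Gus → Wes
Gus → Yul
Cal → Lou
Lou → Zoe
Zoe → Bo
Bo → Rex
Rex → Uma
Ada → Dee

Visit order: Ada, Cal, Gus, Tao, Hana, Eli, Sam, Fay, Wes, Yul, Lou, Zoe, Bo, Rex, Uma, Dee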